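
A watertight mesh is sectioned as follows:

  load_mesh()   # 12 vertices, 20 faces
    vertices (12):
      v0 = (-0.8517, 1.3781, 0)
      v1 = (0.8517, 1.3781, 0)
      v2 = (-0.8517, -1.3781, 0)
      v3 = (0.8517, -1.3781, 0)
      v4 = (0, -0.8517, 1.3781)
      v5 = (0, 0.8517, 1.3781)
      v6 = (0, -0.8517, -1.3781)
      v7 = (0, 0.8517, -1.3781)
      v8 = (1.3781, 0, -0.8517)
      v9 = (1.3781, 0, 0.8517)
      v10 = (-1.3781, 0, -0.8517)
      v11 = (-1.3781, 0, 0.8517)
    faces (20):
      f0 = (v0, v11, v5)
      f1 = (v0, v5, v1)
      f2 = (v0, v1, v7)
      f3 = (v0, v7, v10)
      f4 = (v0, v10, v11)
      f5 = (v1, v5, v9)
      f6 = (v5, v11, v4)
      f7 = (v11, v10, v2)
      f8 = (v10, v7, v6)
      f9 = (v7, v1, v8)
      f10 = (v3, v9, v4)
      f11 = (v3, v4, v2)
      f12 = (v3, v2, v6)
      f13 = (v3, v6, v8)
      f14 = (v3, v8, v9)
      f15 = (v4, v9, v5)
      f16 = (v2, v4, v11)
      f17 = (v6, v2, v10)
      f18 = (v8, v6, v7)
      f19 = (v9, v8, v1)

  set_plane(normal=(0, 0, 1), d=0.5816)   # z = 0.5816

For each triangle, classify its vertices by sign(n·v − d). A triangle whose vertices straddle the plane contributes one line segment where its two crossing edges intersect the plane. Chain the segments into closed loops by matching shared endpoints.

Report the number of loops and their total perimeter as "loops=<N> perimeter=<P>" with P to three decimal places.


Straddling triangles (10 of 20):
  (v0,v11,v5) [-++] → (-1.21116, 0.437037, 0.5816)–(-0.492257, 1.15594, 0.5816)  len=1.0167
  (v0,v5,v1) [-+-] → (-0.492257, 1.15594, 0.5816)–(0.492257, 1.15594, 0.5816)  len=0.9845
  (v0,v10,v11) [--+] → (-1.3781, 0, 0.5816)–(-1.21116, 0.437037, 0.5816)  len=0.4678
  (v1,v5,v9) [-++] → (0.492257, 1.15594, 0.5816)–(1.21116, 0.437037, 0.5816)  len=1.0167
  (v11,v10,v2) [+--] → (-1.3781, 0, 0.5816)–(-1.21116, -0.437037, 0.5816)  len=0.4678
  (v3,v9,v4) [-++] → (1.21116, -0.437037, 0.5816)–(0.492257, -1.15594, 0.5816)  len=1.0167
  (v3,v4,v2) [-+-] → (0.492257, -1.15594, 0.5816)–(-0.492257, -1.15594, 0.5816)  len=0.9845
  (v3,v8,v9) [--+] → (1.3781, 0, 0.5816)–(1.21116, -0.437037, 0.5816)  len=0.4678
  (v2,v4,v11) [-++] → (-0.492257, -1.15594, 0.5816)–(-1.21116, -0.437037, 0.5816)  len=1.0167
  (v9,v8,v1) [+--] → (1.3781, 0, 0.5816)–(1.21116, 0.437037, 0.5816)  len=0.4678

Chained into 1 loop(s):
  loop 1: 10 segments, perimeter = 7.9071
Total perimeter = 7.907

loops=1 perimeter=7.907


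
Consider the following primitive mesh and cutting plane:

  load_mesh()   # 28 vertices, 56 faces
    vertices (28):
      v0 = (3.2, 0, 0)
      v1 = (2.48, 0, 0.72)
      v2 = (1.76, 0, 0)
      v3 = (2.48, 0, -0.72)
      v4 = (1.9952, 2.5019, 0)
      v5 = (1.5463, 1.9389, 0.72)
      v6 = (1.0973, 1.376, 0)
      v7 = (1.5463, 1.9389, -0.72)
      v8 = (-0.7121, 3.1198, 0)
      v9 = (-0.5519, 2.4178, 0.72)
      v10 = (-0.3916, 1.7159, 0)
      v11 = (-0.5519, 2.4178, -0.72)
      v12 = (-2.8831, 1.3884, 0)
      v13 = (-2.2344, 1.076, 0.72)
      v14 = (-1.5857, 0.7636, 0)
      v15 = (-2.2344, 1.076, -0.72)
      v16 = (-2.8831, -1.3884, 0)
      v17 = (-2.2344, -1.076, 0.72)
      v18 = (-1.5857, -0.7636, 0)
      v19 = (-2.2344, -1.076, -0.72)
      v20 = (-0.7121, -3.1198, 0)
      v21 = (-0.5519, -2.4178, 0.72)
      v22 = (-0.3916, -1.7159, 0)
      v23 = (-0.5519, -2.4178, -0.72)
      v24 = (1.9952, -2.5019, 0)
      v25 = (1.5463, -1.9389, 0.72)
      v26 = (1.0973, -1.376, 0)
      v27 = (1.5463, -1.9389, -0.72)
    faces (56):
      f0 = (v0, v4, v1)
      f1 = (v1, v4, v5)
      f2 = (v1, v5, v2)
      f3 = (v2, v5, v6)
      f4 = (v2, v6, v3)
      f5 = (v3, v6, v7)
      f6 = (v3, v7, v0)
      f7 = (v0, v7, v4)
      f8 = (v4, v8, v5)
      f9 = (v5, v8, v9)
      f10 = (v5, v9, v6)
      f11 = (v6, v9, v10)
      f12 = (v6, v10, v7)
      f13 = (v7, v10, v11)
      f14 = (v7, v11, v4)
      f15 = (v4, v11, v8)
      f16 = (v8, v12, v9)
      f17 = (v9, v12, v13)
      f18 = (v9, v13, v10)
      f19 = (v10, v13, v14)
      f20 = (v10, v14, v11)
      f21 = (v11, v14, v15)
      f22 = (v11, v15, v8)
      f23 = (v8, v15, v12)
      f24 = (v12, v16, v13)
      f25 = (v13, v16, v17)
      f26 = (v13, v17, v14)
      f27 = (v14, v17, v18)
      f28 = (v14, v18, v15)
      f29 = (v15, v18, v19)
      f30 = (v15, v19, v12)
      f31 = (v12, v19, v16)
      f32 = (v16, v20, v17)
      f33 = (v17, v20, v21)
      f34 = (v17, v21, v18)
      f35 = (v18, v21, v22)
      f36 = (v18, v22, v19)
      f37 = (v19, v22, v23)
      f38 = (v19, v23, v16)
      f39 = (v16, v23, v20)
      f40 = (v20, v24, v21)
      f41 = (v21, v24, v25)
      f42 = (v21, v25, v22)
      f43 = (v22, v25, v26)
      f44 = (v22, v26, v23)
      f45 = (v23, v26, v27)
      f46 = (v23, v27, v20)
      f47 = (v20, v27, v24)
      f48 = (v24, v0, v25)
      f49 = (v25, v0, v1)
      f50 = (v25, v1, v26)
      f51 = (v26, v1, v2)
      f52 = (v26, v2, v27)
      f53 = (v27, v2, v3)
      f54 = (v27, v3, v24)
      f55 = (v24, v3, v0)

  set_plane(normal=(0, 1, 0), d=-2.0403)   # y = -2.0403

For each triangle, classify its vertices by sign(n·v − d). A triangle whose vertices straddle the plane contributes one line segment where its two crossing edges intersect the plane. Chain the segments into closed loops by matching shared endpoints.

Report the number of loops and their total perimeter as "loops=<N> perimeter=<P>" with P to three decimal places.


loops=1 perimeter=9.873

Straddling triangles (16 of 56):
  (v16,v20,v17) [+-+] → (-2.06568, -2.0403, 0)–(-1.51615, -2.0403, 0.380292)  len=0.6683
  (v17,v20,v21) [+--] → (-1.51615, -2.0403, 0.380292)–(-1.02525, -2.0403, 0.72)  len=0.5970
  (v17,v21,v18) [+-+] → (-1.02525, -2.0403, 0.72)–(-0.78782, -2.0403, 0.555691)  len=0.2887
  (v18,v21,v22) [+-+] → (-0.78782, -2.0403, 0.555691)–(-0.465687, -2.0403, 0.332765)  len=0.3917
  (v19,v22,v23) [++-] → (-0.465687, -2.0403, -0.332765)–(-1.02525, -2.0403, -0.72)  len=0.6805
  (v19,v23,v16) [+-+] → (-1.02525, -2.0403, -0.72)–(-1.40679, -2.0403, -0.455963)  len=0.4640
  (v16,v23,v20) [+--] → (-1.40679, -2.0403, -0.455963)–(-2.06568, -2.0403, 0)  len=0.8013
  (v21,v24,v25) [--+] → (1.62715, -2.0403, 0.590323)–(1.10204, -2.0403, 0.72)  len=0.5409
  (v21,v25,v22) [-++] → (1.10204, -2.0403, 0.72)–(-0.465687, -2.0403, 0.332765)  len=1.6148
  (v22,v26,v23) [++-] → (0.0456936, -2.0403, -0.459105)–(-0.465687, -2.0403, -0.332765)  len=0.5268
  (v23,v26,v27) [-++] → (0.0456936, -2.0403, -0.459105)–(1.10204, -2.0403, -0.72)  len=1.0881
  (v23,v27,v20) [-+-] → (1.10204, -2.0403, -0.72)–(1.35238, -2.0403, -0.658176)  len=0.2579
  (v20,v27,v24) [-+-] → (1.35238, -2.0403, -0.658176)–(1.62715, -2.0403, -0.590323)  len=0.2830
  (v24,v0,v25) [-++] → (2.21749, -2.0403, 0)–(1.62715, -2.0403, 0.590323)  len=0.8349
  (v27,v3,v24) [++-] → (2.08465, -2.0403, -0.13284)–(1.62715, -2.0403, -0.590323)  len=0.6470
  (v24,v3,v0) [-++] → (2.08465, -2.0403, -0.13284)–(2.21749, -2.0403, 0)  len=0.1879

Chained into 1 loop(s):
  loop 1: 16 segments, perimeter = 9.8727
Total perimeter = 9.873


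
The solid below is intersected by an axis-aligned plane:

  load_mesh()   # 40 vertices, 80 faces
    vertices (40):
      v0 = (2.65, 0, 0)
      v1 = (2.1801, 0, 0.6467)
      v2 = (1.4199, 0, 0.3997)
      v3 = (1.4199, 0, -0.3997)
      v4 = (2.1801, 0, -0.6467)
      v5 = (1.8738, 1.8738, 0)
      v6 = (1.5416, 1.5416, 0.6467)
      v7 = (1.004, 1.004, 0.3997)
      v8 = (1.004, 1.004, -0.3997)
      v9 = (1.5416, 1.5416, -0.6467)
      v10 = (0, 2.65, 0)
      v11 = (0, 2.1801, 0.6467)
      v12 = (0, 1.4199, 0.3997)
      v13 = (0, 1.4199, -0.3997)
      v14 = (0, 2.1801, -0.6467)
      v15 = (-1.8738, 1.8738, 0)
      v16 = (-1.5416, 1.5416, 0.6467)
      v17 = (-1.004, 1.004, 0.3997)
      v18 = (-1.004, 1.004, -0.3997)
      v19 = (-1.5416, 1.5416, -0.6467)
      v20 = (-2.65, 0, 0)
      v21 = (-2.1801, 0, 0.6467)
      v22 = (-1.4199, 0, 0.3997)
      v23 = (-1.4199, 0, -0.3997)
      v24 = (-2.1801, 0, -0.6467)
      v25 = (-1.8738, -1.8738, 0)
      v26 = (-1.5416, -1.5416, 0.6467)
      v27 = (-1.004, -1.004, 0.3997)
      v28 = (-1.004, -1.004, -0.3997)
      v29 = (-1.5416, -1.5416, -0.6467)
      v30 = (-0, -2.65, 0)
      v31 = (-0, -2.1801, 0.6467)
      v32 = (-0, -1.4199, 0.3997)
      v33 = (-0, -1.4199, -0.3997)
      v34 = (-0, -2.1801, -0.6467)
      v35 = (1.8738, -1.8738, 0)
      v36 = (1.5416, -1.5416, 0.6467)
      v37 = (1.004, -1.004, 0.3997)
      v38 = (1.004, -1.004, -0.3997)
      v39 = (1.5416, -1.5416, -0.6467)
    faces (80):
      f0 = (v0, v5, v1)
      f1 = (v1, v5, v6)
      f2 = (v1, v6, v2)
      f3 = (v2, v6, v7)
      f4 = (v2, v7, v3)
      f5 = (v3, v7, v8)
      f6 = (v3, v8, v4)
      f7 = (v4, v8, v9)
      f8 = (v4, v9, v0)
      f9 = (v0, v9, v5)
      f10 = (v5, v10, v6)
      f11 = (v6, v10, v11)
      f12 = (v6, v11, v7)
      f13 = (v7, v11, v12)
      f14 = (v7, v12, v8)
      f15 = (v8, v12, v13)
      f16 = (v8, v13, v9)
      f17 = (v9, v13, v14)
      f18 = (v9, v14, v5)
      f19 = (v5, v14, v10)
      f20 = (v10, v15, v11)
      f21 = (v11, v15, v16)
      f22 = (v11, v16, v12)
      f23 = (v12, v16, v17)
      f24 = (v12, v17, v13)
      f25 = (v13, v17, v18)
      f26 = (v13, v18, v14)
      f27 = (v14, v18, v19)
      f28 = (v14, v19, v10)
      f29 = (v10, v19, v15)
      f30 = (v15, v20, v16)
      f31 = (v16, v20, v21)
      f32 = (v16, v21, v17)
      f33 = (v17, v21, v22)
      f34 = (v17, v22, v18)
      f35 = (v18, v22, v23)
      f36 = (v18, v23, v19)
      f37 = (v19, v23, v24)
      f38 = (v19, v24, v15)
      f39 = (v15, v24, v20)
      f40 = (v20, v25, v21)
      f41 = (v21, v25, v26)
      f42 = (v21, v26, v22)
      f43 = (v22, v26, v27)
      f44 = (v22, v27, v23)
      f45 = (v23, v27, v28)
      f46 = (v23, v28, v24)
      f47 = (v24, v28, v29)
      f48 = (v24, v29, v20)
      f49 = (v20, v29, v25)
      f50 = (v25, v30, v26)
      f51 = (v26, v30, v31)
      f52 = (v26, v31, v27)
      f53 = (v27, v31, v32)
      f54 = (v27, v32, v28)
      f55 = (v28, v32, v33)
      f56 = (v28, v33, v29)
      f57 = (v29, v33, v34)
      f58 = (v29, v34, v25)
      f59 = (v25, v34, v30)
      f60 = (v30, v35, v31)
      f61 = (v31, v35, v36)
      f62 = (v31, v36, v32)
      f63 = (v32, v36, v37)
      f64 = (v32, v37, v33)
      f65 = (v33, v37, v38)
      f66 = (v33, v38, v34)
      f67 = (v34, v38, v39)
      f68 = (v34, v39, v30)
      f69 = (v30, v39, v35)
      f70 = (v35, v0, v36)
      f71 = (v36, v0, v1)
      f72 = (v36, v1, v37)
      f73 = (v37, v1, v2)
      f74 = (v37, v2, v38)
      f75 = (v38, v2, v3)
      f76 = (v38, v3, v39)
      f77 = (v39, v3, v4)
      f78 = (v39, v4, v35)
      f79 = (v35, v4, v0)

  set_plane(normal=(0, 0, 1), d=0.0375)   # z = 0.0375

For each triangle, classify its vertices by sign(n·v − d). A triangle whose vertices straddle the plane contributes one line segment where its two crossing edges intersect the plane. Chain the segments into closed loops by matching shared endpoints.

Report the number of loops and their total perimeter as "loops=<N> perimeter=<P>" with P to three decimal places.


loops=2 perimeter=24.753

Straddling triangles (32 of 80):
  (v0,v5,v1) [--+] → (1.89156, 1.76514, 0.0375)–(2.62275, 0, 0.0375)  len=1.9106
  (v1,v5,v6) [+-+] → (1.89156, 1.76514, 0.0375)–(1.85454, 1.85454, 0.0375)  len=0.0968
  (v2,v7,v3) [++-] → (1.19244, 0.549098, 0.0375)–(1.4199, 0, 0.0375)  len=0.5943
  (v3,v7,v8) [-+-] → (1.19244, 0.549098, 0.0375)–(1.004, 1.004, 0.0375)  len=0.4924
  (v5,v10,v6) [--+] → (0.0893923, 2.58573, 0.0375)–(1.85454, 1.85454, 0.0375)  len=1.9106
  (v6,v10,v11) [+-+] → (0.0893923, 2.58573, 0.0375)–(0, 2.62275, 0.0375)  len=0.0968
  (v7,v12,v8) [++-] → (0.454902, 1.23146, 0.0375)–(1.004, 1.004, 0.0375)  len=0.5943
  (v8,v12,v13) [-+-] → (0.454902, 1.23146, 0.0375)–(0, 1.4199, 0.0375)  len=0.4924
  (v10,v15,v11) [--+] → (-1.76514, 1.89156, 0.0375)–(0, 2.62275, 0.0375)  len=1.9106
  (v11,v15,v16) [+-+] → (-1.76514, 1.89156, 0.0375)–(-1.85454, 1.85454, 0.0375)  len=0.0968
  (v12,v17,v13) [++-] → (-0.549098, 1.19244, 0.0375)–(0, 1.4199, 0.0375)  len=0.5943
  (v13,v17,v18) [-+-] → (-0.549098, 1.19244, 0.0375)–(-1.004, 1.004, 0.0375)  len=0.4924
  (v15,v20,v16) [--+] → (-2.58573, 0.0893923, 0.0375)–(-1.85454, 1.85454, 0.0375)  len=1.9106
  (v16,v20,v21) [+-+] → (-2.58573, 0.0893923, 0.0375)–(-2.62275, 0, 0.0375)  len=0.0968
  (v17,v22,v18) [++-] → (-1.23146, 0.454902, 0.0375)–(-1.004, 1.004, 0.0375)  len=0.5943
  (v18,v22,v23) [-+-] → (-1.23146, 0.454902, 0.0375)–(-1.4199, 0, 0.0375)  len=0.4924
  (v20,v25,v21) [--+] → (-1.89156, -1.76514, 0.0375)–(-2.62275, 0, 0.0375)  len=1.9106
  (v21,v25,v26) [+-+] → (-1.89156, -1.76514, 0.0375)–(-1.85454, -1.85454, 0.0375)  len=0.0968
  (v22,v27,v23) [++-] → (-1.19244, -0.549098, 0.0375)–(-1.4199, 0, 0.0375)  len=0.5943
  (v23,v27,v28) [-+-] → (-1.19244, -0.549098, 0.0375)–(-1.004, -1.004, 0.0375)  len=0.4924
  (v25,v30,v26) [--+] → (-0.0893923, -2.58573, 0.0375)–(-1.85454, -1.85454, 0.0375)  len=1.9106
  (v26,v30,v31) [+-+] → (-0.0893923, -2.58573, 0.0375)–(0, -2.62275, 0.0375)  len=0.0968
  (v27,v32,v28) [++-] → (-0.454902, -1.23146, 0.0375)–(-1.004, -1.004, 0.0375)  len=0.5943
  (v28,v32,v33) [-+-] → (-0.454902, -1.23146, 0.0375)–(0, -1.4199, 0.0375)  len=0.4924
  (v30,v35,v31) [--+] → (1.76514, -1.89156, 0.0375)–(0, -2.62275, 0.0375)  len=1.9106
  (v31,v35,v36) [+-+] → (1.76514, -1.89156, 0.0375)–(1.85454, -1.85454, 0.0375)  len=0.0968
  (v32,v37,v33) [++-] → (0.549098, -1.19244, 0.0375)–(0, -1.4199, 0.0375)  len=0.5943
  (v33,v37,v38) [-+-] → (0.549098, -1.19244, 0.0375)–(1.004, -1.004, 0.0375)  len=0.4924
  (v35,v0,v36) [--+] → (2.58573, -0.0893923, 0.0375)–(1.85454, -1.85454, 0.0375)  len=1.9106
  (v36,v0,v1) [+-+] → (2.58573, -0.0893923, 0.0375)–(2.62275, 0, 0.0375)  len=0.0968
  (v37,v2,v38) [++-] → (1.23146, -0.454902, 0.0375)–(1.004, -1.004, 0.0375)  len=0.5943
  (v38,v2,v3) [-+-] → (1.23146, -0.454902, 0.0375)–(1.4199, 0, 0.0375)  len=0.4924

Chained into 2 loop(s):
  loop 1: 16 segments, perimeter = 16.0588
  loop 2: 16 segments, perimeter = 8.6939
Total perimeter = 24.753


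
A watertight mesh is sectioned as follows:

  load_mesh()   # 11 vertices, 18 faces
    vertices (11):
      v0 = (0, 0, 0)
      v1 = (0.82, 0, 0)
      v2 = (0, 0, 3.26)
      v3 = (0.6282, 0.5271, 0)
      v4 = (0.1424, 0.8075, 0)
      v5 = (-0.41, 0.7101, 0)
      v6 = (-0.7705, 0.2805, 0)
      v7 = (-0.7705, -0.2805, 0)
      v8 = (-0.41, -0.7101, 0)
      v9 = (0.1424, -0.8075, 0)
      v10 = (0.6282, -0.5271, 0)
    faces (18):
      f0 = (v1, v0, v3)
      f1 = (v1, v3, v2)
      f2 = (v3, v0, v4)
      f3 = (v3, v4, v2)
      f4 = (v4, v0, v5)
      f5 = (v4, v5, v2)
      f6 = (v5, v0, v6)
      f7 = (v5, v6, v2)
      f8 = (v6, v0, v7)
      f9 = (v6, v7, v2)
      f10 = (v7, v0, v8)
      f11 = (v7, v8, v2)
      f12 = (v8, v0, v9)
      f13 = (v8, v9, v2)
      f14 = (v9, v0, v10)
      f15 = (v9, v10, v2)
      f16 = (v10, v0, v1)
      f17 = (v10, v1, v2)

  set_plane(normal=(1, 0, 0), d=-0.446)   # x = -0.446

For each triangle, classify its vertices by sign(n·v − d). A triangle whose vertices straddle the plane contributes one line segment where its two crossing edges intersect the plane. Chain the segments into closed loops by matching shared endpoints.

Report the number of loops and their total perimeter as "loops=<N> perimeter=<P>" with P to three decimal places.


loops=1 perimeter=4.585

Straddling triangles (6 of 18):
  (v5,v0,v6) [++-] → (-0.446, 0.162366, 0)–(-0.446, 0.6672, 0)  len=0.5048
  (v5,v6,v2) [+-+] → (-0.446, 0.6672, 0)–(-0.446, 0.162366, 1.37297)  len=1.4628
  (v6,v0,v7) [-+-] → (-0.446, 0.162366, 0)–(-0.446, -0.162366, 0)  len=0.3247
  (v6,v7,v2) [--+] → (-0.446, -0.162366, 1.37297)–(-0.446, 0.162366, 1.37297)  len=0.3247
  (v7,v0,v8) [-++] → (-0.446, -0.162366, 0)–(-0.446, -0.6672, 0)  len=0.5048
  (v7,v8,v2) [-++] → (-0.446, -0.6672, 0)–(-0.446, -0.162366, 1.37297)  len=1.4628

Chained into 1 loop(s):
  loop 1: 6 segments, perimeter = 4.5848
Total perimeter = 4.585


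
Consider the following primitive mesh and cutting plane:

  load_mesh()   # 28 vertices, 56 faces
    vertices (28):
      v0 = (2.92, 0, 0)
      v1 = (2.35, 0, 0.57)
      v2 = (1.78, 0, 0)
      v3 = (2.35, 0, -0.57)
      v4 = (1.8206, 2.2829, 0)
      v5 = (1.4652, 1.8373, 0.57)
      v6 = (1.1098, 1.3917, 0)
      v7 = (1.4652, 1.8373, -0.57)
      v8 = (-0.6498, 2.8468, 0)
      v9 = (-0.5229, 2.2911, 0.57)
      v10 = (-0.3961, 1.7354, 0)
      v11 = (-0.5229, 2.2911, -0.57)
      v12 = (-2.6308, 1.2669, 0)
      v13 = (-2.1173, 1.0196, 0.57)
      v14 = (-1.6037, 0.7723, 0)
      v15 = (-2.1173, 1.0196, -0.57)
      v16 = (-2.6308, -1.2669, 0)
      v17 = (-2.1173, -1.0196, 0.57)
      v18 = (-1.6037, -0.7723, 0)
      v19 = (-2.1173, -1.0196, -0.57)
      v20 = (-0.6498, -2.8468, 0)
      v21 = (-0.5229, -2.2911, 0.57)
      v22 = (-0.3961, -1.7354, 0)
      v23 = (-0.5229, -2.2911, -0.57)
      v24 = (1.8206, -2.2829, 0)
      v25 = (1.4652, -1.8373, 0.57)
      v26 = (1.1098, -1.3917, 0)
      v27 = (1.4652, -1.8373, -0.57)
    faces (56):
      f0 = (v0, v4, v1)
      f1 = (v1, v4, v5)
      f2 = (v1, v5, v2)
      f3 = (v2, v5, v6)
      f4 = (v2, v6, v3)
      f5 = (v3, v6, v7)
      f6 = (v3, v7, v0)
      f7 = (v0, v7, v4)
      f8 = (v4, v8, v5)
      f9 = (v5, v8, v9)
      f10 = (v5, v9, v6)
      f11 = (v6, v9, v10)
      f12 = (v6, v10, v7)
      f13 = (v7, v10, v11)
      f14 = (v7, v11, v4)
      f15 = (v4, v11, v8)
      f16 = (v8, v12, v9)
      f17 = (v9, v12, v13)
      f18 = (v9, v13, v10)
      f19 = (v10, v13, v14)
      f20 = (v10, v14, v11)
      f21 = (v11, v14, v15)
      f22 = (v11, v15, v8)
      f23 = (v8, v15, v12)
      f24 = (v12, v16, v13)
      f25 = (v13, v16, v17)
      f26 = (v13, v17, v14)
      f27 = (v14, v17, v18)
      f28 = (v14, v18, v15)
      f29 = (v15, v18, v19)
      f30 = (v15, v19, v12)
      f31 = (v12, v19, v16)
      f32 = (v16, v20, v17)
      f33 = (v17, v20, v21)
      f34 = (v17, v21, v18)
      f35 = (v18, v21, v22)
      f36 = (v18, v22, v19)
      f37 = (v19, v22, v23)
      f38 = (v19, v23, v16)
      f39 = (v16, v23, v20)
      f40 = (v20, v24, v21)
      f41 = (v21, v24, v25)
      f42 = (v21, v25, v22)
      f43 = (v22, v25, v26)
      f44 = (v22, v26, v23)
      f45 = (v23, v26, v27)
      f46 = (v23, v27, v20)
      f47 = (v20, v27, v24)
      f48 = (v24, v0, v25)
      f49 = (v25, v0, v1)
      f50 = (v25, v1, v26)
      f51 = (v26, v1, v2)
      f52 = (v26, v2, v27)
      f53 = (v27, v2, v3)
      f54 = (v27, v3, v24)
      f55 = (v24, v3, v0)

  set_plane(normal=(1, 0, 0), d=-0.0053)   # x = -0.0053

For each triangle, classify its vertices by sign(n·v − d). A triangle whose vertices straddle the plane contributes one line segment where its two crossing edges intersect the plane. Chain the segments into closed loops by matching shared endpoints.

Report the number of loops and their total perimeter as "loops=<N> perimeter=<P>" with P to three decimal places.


loops=2 perimeter=6.209

Straddling triangles (16 of 56):
  (v4,v8,v5) [+-+] → (-0.0053, 2.69968, 0)–(-0.0053, 2.53918, 0.173695)  len=0.2365
  (v5,v8,v9) [+--] → (-0.0053, 2.53918, 0.173695)–(-0.0053, 2.17295, 0.57)  len=0.5396
  (v5,v9,v6) [+-+] → (-0.0053, 2.17295, 0.57)–(-0.0053, 2.00597, 0.389298)  len=0.2460
  (v6,v9,v10) [+--] → (-0.0053, 2.00597, 0.389298)–(-0.0053, 1.64621, 0)  len=0.5301
  (v6,v10,v7) [+-+] → (-0.0053, 1.64621, 0)–(-0.0053, 1.7568, -0.119678)  len=0.1630
  (v7,v10,v11) [+--] → (-0.0053, 1.7568, -0.119678)–(-0.0053, 2.17295, -0.57)  len=0.6132
  (v7,v11,v4) [+-+] → (-0.0053, 2.17295, -0.57)–(-0.0053, 2.28929, -0.444106)  len=0.1714
  (v4,v11,v8) [+--] → (-0.0053, 2.28929, -0.444106)–(-0.0053, 2.69968, 0)  len=0.6047
  (v20,v24,v21) [-+-] → (-0.0053, -2.69968, 0)–(-0.0053, -2.28929, 0.444106)  len=0.6047
  (v21,v24,v25) [-++] → (-0.0053, -2.28929, 0.444106)–(-0.0053, -2.17295, 0.57)  len=0.1714
  (v21,v25,v22) [-+-] → (-0.0053, -2.17295, 0.57)–(-0.0053, -1.7568, 0.119678)  len=0.6132
  (v22,v25,v26) [-++] → (-0.0053, -1.7568, 0.119678)–(-0.0053, -1.64621, 0)  len=0.1630
  (v22,v26,v23) [-+-] → (-0.0053, -1.64621, 0)–(-0.0053, -2.00597, -0.389298)  len=0.5301
  (v23,v26,v27) [-++] → (-0.0053, -2.00597, -0.389298)–(-0.0053, -2.17295, -0.57)  len=0.2460
  (v23,v27,v20) [-+-] → (-0.0053, -2.17295, -0.57)–(-0.0053, -2.53918, -0.173695)  len=0.5396
  (v20,v27,v24) [-++] → (-0.0053, -2.53918, -0.173695)–(-0.0053, -2.69968, 0)  len=0.2365

Chained into 2 loop(s):
  loop 1: 8 segments, perimeter = 3.1045
  loop 2: 8 segments, perimeter = 3.1045
Total perimeter = 6.209


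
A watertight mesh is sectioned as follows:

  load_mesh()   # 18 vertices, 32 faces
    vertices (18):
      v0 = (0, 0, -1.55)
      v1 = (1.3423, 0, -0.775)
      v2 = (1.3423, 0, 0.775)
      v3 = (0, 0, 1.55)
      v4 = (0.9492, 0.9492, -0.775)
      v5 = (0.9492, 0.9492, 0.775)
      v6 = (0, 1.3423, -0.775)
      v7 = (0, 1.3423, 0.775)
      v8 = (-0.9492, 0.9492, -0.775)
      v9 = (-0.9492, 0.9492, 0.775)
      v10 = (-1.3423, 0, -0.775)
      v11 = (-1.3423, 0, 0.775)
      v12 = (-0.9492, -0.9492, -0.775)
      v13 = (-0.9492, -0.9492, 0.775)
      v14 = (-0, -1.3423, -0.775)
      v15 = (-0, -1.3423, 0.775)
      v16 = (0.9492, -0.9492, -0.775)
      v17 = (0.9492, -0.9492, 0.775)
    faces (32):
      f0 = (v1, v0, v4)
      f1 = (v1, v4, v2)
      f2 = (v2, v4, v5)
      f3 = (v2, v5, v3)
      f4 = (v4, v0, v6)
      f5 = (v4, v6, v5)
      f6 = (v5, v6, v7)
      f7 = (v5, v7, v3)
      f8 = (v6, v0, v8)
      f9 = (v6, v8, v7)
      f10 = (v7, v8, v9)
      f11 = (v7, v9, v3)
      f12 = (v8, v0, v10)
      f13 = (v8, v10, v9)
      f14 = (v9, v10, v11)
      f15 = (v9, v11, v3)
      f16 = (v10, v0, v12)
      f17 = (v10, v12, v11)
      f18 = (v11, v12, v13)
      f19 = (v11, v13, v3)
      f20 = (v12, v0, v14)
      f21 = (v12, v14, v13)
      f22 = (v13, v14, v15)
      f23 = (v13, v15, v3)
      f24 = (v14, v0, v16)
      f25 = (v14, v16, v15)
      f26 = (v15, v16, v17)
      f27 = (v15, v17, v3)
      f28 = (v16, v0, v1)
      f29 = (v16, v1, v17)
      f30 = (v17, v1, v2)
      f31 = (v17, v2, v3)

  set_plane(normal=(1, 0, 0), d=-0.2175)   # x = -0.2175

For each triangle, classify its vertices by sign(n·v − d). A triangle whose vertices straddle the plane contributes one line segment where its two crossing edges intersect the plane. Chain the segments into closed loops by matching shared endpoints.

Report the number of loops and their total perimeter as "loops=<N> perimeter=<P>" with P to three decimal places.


loops=1 perimeter=8.774

Straddling triangles (12 of 32):
  (v6,v0,v8) [++-] → (-0.2175, 0.2175, -1.37242)–(-0.2175, 1.25222, -0.775)  len=1.1948
  (v6,v8,v7) [+-+] → (-0.2175, 1.25222, -0.775)–(-0.2175, 1.25222, 0.419832)  len=1.1948
  (v7,v8,v9) [+--] → (-0.2175, 1.25222, 0.419832)–(-0.2175, 1.25222, 0.775)  len=0.3552
  (v7,v9,v3) [+-+] → (-0.2175, 1.25222, 0.775)–(-0.2175, 0.2175, 1.37242)  len=1.1948
  (v8,v0,v10) [-+-] → (-0.2175, 0.2175, -1.37242)–(-0.2175, 0, -1.42442)  len=0.2236
  (v9,v11,v3) [--+] → (-0.2175, 0, 1.42442)–(-0.2175, 0.2175, 1.37242)  len=0.2236
  (v10,v0,v12) [-+-] → (-0.2175, 0, -1.42442)–(-0.2175, -0.2175, -1.37242)  len=0.2236
  (v11,v13,v3) [--+] → (-0.2175, -0.2175, 1.37242)–(-0.2175, 0, 1.42442)  len=0.2236
  (v12,v0,v14) [-++] → (-0.2175, -0.2175, -1.37242)–(-0.2175, -1.25222, -0.775)  len=1.1948
  (v12,v14,v13) [-+-] → (-0.2175, -1.25222, -0.775)–(-0.2175, -1.25222, -0.419832)  len=0.3552
  (v13,v14,v15) [-++] → (-0.2175, -1.25222, -0.419832)–(-0.2175, -1.25222, 0.775)  len=1.1948
  (v13,v15,v3) [-++] → (-0.2175, -1.25222, 0.775)–(-0.2175, -0.2175, 1.37242)  len=1.1948

Chained into 1 loop(s):
  loop 1: 12 segments, perimeter = 8.7737
Total perimeter = 8.774


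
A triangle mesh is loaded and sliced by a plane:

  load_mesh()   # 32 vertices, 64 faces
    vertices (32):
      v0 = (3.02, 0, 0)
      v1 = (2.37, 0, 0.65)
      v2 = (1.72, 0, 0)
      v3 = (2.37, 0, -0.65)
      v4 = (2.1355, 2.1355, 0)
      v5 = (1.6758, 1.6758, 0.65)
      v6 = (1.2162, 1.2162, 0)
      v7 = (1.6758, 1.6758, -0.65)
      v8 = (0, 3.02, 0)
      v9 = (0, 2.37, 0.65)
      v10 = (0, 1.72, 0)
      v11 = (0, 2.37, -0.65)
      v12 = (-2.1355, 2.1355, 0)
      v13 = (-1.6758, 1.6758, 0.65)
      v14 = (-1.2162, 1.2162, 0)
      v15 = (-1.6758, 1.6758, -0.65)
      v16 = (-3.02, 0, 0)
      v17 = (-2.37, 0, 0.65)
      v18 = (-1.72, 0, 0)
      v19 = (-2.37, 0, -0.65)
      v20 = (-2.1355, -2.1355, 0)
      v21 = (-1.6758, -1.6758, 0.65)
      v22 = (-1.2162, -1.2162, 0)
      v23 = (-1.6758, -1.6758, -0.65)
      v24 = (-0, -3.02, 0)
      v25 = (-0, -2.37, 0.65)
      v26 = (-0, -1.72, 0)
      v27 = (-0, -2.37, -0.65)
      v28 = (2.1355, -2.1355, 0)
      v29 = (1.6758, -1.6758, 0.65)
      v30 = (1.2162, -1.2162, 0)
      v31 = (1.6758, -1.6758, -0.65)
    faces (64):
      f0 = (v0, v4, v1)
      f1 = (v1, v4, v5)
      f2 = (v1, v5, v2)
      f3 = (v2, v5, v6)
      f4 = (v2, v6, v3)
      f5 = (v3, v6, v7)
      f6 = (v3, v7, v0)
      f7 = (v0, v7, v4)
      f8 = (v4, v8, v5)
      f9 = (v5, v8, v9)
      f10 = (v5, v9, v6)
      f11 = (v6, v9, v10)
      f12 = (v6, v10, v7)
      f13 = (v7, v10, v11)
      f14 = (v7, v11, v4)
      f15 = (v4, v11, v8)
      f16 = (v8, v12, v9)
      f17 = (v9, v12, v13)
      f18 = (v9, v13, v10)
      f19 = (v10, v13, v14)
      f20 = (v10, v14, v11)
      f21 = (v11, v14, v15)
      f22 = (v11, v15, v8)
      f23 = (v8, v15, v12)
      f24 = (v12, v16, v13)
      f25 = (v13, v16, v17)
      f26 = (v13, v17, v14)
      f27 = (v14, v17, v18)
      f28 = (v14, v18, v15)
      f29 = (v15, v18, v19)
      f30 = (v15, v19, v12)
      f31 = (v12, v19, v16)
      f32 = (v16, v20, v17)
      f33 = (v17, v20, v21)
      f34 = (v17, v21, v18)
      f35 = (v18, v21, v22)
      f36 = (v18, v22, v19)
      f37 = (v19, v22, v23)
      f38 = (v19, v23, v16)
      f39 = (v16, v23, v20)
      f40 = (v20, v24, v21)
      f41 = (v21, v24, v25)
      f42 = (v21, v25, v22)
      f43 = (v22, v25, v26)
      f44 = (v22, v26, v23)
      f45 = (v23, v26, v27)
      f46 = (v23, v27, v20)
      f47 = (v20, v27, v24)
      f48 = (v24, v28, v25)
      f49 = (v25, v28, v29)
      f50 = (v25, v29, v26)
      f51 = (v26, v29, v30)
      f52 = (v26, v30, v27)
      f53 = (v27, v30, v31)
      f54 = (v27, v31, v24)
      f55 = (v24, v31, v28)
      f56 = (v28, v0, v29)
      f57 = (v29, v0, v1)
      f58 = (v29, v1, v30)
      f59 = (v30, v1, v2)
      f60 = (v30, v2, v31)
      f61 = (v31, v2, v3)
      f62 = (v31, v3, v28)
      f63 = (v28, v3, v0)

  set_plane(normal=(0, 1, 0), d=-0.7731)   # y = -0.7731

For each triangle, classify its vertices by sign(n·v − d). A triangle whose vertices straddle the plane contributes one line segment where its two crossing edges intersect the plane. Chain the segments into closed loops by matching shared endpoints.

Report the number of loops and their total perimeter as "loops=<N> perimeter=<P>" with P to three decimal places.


Straddling triangles (16 of 64):
  (v16,v20,v17) [+-+] → (-2.69979, -0.7731, 0)–(-2.28511, -0.7731, 0.414685)  len=0.5865
  (v17,v20,v21) [+--] → (-2.28511, -0.7731, 0.414685)–(-2.04974, -0.7731, 0.65)  len=0.3328
  (v17,v21,v18) [+-+] → (-2.04974, -0.7731, 0.65)–(-1.69961, -0.7731, 0.299866)  len=0.4952
  (v18,v21,v22) [+--] → (-1.69961, -0.7731, 0.299866)–(-1.39975, -0.7731, 0)  len=0.4241
  (v18,v22,v19) [+-+] → (-1.39975, -0.7731, 0)–(-1.63657, -0.7731, -0.236815)  len=0.3349
  (v19,v22,v23) [+--] → (-1.63657, -0.7731, -0.236815)–(-2.04974, -0.7731, -0.65)  len=0.5843
  (v19,v23,v16) [+-+] → (-2.04974, -0.7731, -0.65)–(-2.39988, -0.7731, -0.299866)  len=0.4952
  (v16,v23,v20) [+--] → (-2.39988, -0.7731, -0.299866)–(-2.69979, -0.7731, 0)  len=0.4241
  (v28,v0,v29) [-+-] → (2.69979, -0.7731, 0)–(2.39988, -0.7731, 0.299866)  len=0.4241
  (v29,v0,v1) [-++] → (2.39988, -0.7731, 0.299866)–(2.04974, -0.7731, 0.65)  len=0.4952
  (v29,v1,v30) [-+-] → (2.04974, -0.7731, 0.65)–(1.63657, -0.7731, 0.236815)  len=0.5843
  (v30,v1,v2) [-++] → (1.63657, -0.7731, 0.236815)–(1.39975, -0.7731, 0)  len=0.3349
  (v30,v2,v31) [-+-] → (1.39975, -0.7731, 0)–(1.69961, -0.7731, -0.299866)  len=0.4241
  (v31,v2,v3) [-++] → (1.69961, -0.7731, -0.299866)–(2.04974, -0.7731, -0.65)  len=0.4952
  (v31,v3,v28) [-+-] → (2.04974, -0.7731, -0.65)–(2.28511, -0.7731, -0.414685)  len=0.3328
  (v28,v3,v0) [-++] → (2.28511, -0.7731, -0.414685)–(2.69979, -0.7731, 0)  len=0.5865

Chained into 2 loop(s):
  loop 1: 8 segments, perimeter = 3.6770
  loop 2: 8 segments, perimeter = 3.6770
Total perimeter = 7.354

loops=2 perimeter=7.354


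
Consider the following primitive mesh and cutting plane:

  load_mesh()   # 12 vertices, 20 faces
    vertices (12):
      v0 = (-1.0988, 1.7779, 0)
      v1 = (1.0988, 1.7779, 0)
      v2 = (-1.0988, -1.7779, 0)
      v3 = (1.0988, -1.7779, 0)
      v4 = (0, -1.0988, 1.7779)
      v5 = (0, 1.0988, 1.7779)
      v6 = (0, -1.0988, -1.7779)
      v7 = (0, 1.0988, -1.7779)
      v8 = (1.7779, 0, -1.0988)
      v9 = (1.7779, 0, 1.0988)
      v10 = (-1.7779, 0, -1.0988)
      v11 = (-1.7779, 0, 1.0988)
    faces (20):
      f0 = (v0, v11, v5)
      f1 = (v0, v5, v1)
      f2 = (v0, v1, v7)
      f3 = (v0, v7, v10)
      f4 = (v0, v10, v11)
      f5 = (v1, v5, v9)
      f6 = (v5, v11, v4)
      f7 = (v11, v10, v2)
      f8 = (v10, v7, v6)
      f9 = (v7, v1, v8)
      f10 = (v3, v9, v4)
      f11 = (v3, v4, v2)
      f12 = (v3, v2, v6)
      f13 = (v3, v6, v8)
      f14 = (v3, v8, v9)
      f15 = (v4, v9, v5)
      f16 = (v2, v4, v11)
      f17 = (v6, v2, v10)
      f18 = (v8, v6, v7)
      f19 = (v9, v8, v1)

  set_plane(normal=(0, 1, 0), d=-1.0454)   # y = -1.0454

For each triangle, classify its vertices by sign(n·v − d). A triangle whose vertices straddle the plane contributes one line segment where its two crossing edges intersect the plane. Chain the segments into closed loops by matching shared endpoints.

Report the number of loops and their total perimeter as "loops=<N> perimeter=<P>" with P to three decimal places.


Straddling triangles (10 of 20):
  (v5,v11,v4) [++-] → (-0.0864032, -1.0454, 1.7449)–(0, -1.0454, 1.7779)  len=0.0925
  (v11,v10,v2) [++-] → (-1.37859, -1.0454, -0.452709)–(-1.37859, -1.0454, 0.452709)  len=0.9054
  (v10,v7,v6) [++-] → (0, -1.0454, -1.7779)–(-0.0864032, -1.0454, -1.7449)  len=0.0925
  (v3,v9,v4) [-+-] → (1.37859, -1.0454, 0.452709)–(0.0864032, -1.0454, 1.7449)  len=1.8274
  (v3,v6,v8) [--+] → (0.0864032, -1.0454, -1.7449)–(1.37859, -1.0454, -0.452709)  len=1.8274
  (v3,v8,v9) [-++] → (1.37859, -1.0454, -0.452709)–(1.37859, -1.0454, 0.452709)  len=0.9054
  (v4,v9,v5) [-++] → (0.0864032, -1.0454, 1.7449)–(0, -1.0454, 1.7779)  len=0.0925
  (v2,v4,v11) [--+] → (-0.0864032, -1.0454, 1.7449)–(-1.37859, -1.0454, 0.452709)  len=1.8274
  (v6,v2,v10) [--+] → (-1.37859, -1.0454, -0.452709)–(-0.0864032, -1.0454, -1.7449)  len=1.8274
  (v8,v6,v7) [+-+] → (0.0864032, -1.0454, -1.7449)–(0, -1.0454, -1.7779)  len=0.0925

Chained into 1 loop(s):
  loop 1: 10 segments, perimeter = 9.4905
Total perimeter = 9.491

loops=1 perimeter=9.491


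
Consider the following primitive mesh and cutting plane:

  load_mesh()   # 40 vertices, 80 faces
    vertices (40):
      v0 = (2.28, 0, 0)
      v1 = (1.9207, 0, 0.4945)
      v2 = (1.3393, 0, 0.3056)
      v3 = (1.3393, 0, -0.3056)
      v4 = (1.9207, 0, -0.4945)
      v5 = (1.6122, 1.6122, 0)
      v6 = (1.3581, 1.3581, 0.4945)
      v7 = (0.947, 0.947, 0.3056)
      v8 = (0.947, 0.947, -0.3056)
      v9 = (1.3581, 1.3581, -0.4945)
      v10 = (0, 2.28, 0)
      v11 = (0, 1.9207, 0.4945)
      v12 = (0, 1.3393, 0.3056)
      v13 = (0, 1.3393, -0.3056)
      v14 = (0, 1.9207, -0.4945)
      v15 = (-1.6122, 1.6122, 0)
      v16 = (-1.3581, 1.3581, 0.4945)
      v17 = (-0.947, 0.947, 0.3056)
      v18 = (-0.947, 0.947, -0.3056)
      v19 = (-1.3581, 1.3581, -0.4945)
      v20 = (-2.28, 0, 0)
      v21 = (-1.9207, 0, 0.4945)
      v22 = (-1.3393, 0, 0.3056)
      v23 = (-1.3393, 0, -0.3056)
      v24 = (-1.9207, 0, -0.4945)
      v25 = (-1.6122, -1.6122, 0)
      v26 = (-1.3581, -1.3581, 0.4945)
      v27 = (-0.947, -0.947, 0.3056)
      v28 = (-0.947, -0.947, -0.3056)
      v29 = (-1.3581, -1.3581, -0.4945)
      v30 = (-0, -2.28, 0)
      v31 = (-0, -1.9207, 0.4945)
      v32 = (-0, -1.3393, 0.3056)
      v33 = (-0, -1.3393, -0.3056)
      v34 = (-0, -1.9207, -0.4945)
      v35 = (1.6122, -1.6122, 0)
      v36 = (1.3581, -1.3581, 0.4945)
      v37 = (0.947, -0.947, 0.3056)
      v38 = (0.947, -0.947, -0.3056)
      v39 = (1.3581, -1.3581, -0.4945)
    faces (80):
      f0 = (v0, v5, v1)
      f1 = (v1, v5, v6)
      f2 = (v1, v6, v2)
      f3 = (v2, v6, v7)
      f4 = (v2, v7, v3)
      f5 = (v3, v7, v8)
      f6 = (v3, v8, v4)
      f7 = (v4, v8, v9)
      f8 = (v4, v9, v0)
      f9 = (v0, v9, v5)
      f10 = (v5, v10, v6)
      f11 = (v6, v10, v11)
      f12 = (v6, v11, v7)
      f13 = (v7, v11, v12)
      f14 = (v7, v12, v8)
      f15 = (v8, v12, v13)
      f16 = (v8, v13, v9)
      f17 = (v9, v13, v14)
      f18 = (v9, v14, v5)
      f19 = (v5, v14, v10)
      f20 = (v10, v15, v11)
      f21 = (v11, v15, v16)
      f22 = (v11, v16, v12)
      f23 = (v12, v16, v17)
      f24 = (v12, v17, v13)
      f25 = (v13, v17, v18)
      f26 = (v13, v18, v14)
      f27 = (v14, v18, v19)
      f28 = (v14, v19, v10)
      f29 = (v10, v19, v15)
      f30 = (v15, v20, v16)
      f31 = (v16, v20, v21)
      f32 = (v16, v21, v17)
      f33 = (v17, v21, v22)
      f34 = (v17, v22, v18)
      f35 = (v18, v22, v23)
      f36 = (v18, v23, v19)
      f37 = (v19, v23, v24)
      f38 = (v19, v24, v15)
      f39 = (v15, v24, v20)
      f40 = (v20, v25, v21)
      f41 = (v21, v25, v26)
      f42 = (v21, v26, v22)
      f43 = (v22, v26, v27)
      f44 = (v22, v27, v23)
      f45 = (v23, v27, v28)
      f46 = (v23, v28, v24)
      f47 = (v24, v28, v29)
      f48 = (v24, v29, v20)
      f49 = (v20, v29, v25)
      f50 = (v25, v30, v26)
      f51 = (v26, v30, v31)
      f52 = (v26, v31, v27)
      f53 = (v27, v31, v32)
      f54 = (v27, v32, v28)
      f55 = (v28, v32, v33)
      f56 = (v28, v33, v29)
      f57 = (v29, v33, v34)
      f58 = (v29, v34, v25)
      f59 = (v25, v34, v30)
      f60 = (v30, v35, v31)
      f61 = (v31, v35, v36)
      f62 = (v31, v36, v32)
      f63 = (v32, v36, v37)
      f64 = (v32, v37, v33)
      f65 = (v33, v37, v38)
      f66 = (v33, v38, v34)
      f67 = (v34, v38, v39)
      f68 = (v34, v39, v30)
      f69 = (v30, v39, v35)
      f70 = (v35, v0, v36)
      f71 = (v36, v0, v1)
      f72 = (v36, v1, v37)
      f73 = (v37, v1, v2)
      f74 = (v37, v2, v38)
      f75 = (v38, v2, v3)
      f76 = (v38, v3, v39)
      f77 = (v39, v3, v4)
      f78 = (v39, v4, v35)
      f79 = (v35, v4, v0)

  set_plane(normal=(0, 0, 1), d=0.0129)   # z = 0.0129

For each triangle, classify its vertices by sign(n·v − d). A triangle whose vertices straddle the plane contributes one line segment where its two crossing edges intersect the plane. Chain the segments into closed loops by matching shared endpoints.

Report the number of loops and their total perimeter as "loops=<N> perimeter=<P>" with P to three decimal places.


loops=2 perimeter=22.103

Straddling triangles (32 of 80):
  (v0,v5,v1) [--+] → (1.62025, 1.57014, 0.0129)–(2.27063, 0, 0.0129)  len=1.6995
  (v1,v5,v6) [+-+] → (1.62025, 1.57014, 0.0129)–(1.60557, 1.60557, 0.0129)  len=0.0383
  (v2,v7,v3) [++-] → (1.13487, 0.493487, 0.0129)–(1.3393, 0, 0.0129)  len=0.5342
  (v3,v7,v8) [-+-] → (1.13487, 0.493487, 0.0129)–(0.947, 0.947, 0.0129)  len=0.4909
  (v5,v10,v6) [--+] → (0.0354287, 2.25595, 0.0129)–(1.60557, 1.60557, 0.0129)  len=1.6995
  (v6,v10,v11) [+-+] → (0.0354287, 2.25595, 0.0129)–(0, 2.27063, 0.0129)  len=0.0383
  (v7,v12,v8) [++-] → (0.453513, 1.15143, 0.0129)–(0.947, 0.947, 0.0129)  len=0.5342
  (v8,v12,v13) [-+-] → (0.453513, 1.15143, 0.0129)–(0, 1.3393, 0.0129)  len=0.4909
  (v10,v15,v11) [--+] → (-1.57014, 1.62025, 0.0129)–(0, 2.27063, 0.0129)  len=1.6995
  (v11,v15,v16) [+-+] → (-1.57014, 1.62025, 0.0129)–(-1.60557, 1.60557, 0.0129)  len=0.0383
  (v12,v17,v13) [++-] → (-0.493487, 1.13487, 0.0129)–(0, 1.3393, 0.0129)  len=0.5342
  (v13,v17,v18) [-+-] → (-0.493487, 1.13487, 0.0129)–(-0.947, 0.947, 0.0129)  len=0.4909
  (v15,v20,v16) [--+] → (-2.25595, 0.0354287, 0.0129)–(-1.60557, 1.60557, 0.0129)  len=1.6995
  (v16,v20,v21) [+-+] → (-2.25595, 0.0354287, 0.0129)–(-2.27063, 0, 0.0129)  len=0.0383
  (v17,v22,v18) [++-] → (-1.15143, 0.453513, 0.0129)–(-0.947, 0.947, 0.0129)  len=0.5342
  (v18,v22,v23) [-+-] → (-1.15143, 0.453513, 0.0129)–(-1.3393, 0, 0.0129)  len=0.4909
  (v20,v25,v21) [--+] → (-1.62025, -1.57014, 0.0129)–(-2.27063, 0, 0.0129)  len=1.6995
  (v21,v25,v26) [+-+] → (-1.62025, -1.57014, 0.0129)–(-1.60557, -1.60557, 0.0129)  len=0.0383
  (v22,v27,v23) [++-] → (-1.13487, -0.493487, 0.0129)–(-1.3393, 0, 0.0129)  len=0.5342
  (v23,v27,v28) [-+-] → (-1.13487, -0.493487, 0.0129)–(-0.947, -0.947, 0.0129)  len=0.4909
  (v25,v30,v26) [--+] → (-0.0354287, -2.25595, 0.0129)–(-1.60557, -1.60557, 0.0129)  len=1.6995
  (v26,v30,v31) [+-+] → (-0.0354287, -2.25595, 0.0129)–(0, -2.27063, 0.0129)  len=0.0383
  (v27,v32,v28) [++-] → (-0.453513, -1.15143, 0.0129)–(-0.947, -0.947, 0.0129)  len=0.5342
  (v28,v32,v33) [-+-] → (-0.453513, -1.15143, 0.0129)–(0, -1.3393, 0.0129)  len=0.4909
  (v30,v35,v31) [--+] → (1.57014, -1.62025, 0.0129)–(0, -2.27063, 0.0129)  len=1.6995
  (v31,v35,v36) [+-+] → (1.57014, -1.62025, 0.0129)–(1.60557, -1.60557, 0.0129)  len=0.0383
  (v32,v37,v33) [++-] → (0.493487, -1.13487, 0.0129)–(0, -1.3393, 0.0129)  len=0.5342
  (v33,v37,v38) [-+-] → (0.493487, -1.13487, 0.0129)–(0.947, -0.947, 0.0129)  len=0.4909
  (v35,v0,v36) [--+] → (2.25595, -0.0354287, 0.0129)–(1.60557, -1.60557, 0.0129)  len=1.6995
  (v36,v0,v1) [+-+] → (2.25595, -0.0354287, 0.0129)–(2.27063, 0, 0.0129)  len=0.0383
  (v37,v2,v38) [++-] → (1.15143, -0.453513, 0.0129)–(0.947, -0.947, 0.0129)  len=0.5342
  (v38,v2,v3) [-+-] → (1.15143, -0.453513, 0.0129)–(1.3393, 0, 0.0129)  len=0.4909

Chained into 2 loop(s):
  loop 1: 16 segments, perimeter = 13.9029
  loop 2: 16 segments, perimeter = 8.2003
Total perimeter = 22.103


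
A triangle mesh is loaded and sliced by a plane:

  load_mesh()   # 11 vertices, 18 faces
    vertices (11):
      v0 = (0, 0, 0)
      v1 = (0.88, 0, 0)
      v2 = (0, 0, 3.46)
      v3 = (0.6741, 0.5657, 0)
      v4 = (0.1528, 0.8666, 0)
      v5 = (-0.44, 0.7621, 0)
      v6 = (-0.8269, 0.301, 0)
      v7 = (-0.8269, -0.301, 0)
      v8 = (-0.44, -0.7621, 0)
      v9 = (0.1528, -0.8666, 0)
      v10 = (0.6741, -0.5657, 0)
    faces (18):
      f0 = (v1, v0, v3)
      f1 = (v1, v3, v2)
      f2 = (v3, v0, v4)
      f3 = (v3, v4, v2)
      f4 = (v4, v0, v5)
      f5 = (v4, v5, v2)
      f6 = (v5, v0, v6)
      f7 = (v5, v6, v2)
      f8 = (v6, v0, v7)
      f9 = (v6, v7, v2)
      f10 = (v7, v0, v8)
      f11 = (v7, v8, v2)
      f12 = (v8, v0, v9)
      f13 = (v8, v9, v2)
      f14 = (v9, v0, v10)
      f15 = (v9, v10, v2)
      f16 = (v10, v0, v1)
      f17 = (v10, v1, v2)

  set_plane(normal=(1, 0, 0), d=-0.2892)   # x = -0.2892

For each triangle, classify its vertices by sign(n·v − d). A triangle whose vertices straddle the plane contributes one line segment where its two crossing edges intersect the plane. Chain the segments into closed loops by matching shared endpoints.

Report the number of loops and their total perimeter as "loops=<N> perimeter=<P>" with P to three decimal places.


loops=1 perimeter=6.499

Straddling triangles (10 of 18):
  (v4,v0,v5) [++-] → (-0.2892, 0.500908, 0)–(-0.2892, 0.788683, 0)  len=0.2878
  (v4,v5,v2) [+-+] → (-0.2892, 0.788683, 0)–(-0.2892, 0.500908, 1.18584)  len=1.2203
  (v5,v0,v6) [-+-] → (-0.2892, 0.500908, 0)–(-0.2892, 0.105272, 0)  len=0.3956
  (v5,v6,v2) [--+] → (-0.2892, 0.105272, 2.2499)–(-0.2892, 0.500908, 1.18584)  len=1.1352
  (v6,v0,v7) [-+-] → (-0.2892, 0.105272, 0)–(-0.2892, -0.105272, 0)  len=0.2105
  (v6,v7,v2) [--+] → (-0.2892, -0.105272, 2.2499)–(-0.2892, 0.105272, 2.2499)  len=0.2105
  (v7,v0,v8) [-+-] → (-0.2892, -0.105272, 0)–(-0.2892, -0.500908, 0)  len=0.3956
  (v7,v8,v2) [--+] → (-0.2892, -0.500908, 1.18584)–(-0.2892, -0.105272, 2.2499)  len=1.1352
  (v8,v0,v9) [-++] → (-0.2892, -0.500908, 0)–(-0.2892, -0.788683, 0)  len=0.2878
  (v8,v9,v2) [-++] → (-0.2892, -0.788683, 0)–(-0.2892, -0.500908, 1.18584)  len=1.2203

Chained into 1 loop(s):
  loop 1: 10 segments, perimeter = 6.4989
Total perimeter = 6.499
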